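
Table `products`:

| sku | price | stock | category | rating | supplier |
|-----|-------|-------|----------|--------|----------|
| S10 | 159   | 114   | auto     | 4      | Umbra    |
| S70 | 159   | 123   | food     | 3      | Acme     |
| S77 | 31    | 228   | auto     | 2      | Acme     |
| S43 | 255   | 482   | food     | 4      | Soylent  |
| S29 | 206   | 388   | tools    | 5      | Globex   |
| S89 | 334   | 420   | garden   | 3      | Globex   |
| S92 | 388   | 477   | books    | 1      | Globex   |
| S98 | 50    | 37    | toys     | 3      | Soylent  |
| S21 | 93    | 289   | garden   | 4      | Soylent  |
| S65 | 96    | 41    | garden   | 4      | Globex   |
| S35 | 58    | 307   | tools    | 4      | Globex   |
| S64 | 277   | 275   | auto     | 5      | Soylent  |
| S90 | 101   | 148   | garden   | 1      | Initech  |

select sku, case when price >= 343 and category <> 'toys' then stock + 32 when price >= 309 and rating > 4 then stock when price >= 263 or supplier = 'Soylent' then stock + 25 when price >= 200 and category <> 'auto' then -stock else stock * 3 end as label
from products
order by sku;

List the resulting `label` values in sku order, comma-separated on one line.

342, 314, -388, 921, 507, 300, 123, 369, 684, 445, 444, 509, 62

sku=S10: ELSE → 342
sku=S21: price >= 263 or supplier = 'Soylent' → 314
sku=S29: price >= 200 and category <> 'auto' → -388
sku=S35: ELSE → 921
sku=S43: price >= 263 or supplier = 'Soylent' → 507
sku=S64: price >= 263 or supplier = 'Soylent' → 300
sku=S65: ELSE → 123
sku=S70: ELSE → 369
sku=S77: ELSE → 684
sku=S89: price >= 263 or supplier = 'Soylent' → 445
sku=S90: ELSE → 444
sku=S92: price >= 343 and category <> 'toys' → 509
sku=S98: price >= 263 or supplier = 'Soylent' → 62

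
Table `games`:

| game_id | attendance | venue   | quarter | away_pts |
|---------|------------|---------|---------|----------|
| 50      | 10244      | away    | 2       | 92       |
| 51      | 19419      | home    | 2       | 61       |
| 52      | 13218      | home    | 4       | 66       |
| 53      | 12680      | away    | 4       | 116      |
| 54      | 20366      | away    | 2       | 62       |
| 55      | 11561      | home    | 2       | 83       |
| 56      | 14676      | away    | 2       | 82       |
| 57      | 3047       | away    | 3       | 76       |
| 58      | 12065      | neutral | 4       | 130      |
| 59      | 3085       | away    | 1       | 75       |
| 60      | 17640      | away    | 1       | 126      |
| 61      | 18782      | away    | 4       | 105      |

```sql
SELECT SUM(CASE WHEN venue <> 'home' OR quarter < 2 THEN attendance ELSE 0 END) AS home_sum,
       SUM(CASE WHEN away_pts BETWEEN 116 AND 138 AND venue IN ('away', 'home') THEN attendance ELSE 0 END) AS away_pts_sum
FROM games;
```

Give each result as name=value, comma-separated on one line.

home_sum=112585, away_pts_sum=30320

[home_sum: venue <> 'home' OR quarter < 2]
game_id=50: ✓ → 10244
game_id=51: ✗
game_id=52: ✗
game_id=53: ✓ → 12680
game_id=54: ✓ → 20366
game_id=55: ✗
game_id=56: ✓ → 14676
game_id=57: ✓ → 3047
game_id=58: ✓ → 12065
game_id=59: ✓ → 3085
game_id=60: ✓ → 17640
game_id=61: ✓ → 18782
home_sum = 10244 + 12680 + 20366 + 14676 + 3047 + 12065 + 3085 + 17640 + 18782 = 112585
—
[away_pts_sum: away_pts BETWEEN 116 AND 138 AND venue IN ('away', 'home')]
game_id=50: ✗
game_id=51: ✗
game_id=52: ✗
game_id=53: ✓ → 12680
game_id=54: ✗
game_id=55: ✗
game_id=56: ✗
game_id=57: ✗
game_id=58: ✗
game_id=59: ✗
game_id=60: ✓ → 17640
game_id=61: ✗
away_pts_sum = 12680 + 17640 = 30320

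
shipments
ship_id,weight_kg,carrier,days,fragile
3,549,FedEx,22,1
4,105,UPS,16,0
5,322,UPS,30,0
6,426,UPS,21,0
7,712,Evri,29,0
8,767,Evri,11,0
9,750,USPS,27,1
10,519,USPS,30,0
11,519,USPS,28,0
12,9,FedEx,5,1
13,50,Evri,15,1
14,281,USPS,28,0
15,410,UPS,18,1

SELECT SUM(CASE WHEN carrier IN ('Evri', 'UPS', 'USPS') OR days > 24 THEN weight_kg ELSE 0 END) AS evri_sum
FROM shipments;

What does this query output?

4861

ship_id=3: ✗
ship_id=4: ✓ → 105
ship_id=5: ✓ → 322
ship_id=6: ✓ → 426
ship_id=7: ✓ → 712
ship_id=8: ✓ → 767
ship_id=9: ✓ → 750
ship_id=10: ✓ → 519
ship_id=11: ✓ → 519
ship_id=12: ✗
ship_id=13: ✓ → 50
ship_id=14: ✓ → 281
ship_id=15: ✓ → 410
evri_sum = 105 + 322 + 426 + 712 + 767 + 750 + 519 + 519 + 50 + 281 + 410 = 4861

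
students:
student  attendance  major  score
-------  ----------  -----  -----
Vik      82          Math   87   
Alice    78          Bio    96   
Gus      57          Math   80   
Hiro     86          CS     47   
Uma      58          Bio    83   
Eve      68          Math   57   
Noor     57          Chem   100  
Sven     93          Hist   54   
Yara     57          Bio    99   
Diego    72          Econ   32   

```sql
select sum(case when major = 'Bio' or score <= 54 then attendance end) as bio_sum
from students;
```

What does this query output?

444

student=Vik: ✗
student=Alice: ✓ → 78
student=Gus: ✗
student=Hiro: ✓ → 86
student=Uma: ✓ → 58
student=Eve: ✗
student=Noor: ✗
student=Sven: ✓ → 93
student=Yara: ✓ → 57
student=Diego: ✓ → 72
bio_sum = 78 + 86 + 58 + 93 + 57 + 72 = 444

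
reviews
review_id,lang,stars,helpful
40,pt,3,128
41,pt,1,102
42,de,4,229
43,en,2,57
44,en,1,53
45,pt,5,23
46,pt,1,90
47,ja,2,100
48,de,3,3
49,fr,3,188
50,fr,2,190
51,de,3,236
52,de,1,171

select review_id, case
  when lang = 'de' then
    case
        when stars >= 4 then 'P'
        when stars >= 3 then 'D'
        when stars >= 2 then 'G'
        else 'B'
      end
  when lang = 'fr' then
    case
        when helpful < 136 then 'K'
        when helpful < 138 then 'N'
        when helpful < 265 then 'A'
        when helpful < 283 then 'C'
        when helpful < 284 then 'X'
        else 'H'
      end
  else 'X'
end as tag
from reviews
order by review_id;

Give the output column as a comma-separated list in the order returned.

review_id=40: lang='pt' → outer ELSE → X
review_id=41: lang='pt' → outer ELSE → X
review_id=42: lang='de' → inner[stars >= 4] → P
review_id=43: lang='en' → outer ELSE → X
review_id=44: lang='en' → outer ELSE → X
review_id=45: lang='pt' → outer ELSE → X
review_id=46: lang='pt' → outer ELSE → X
review_id=47: lang='ja' → outer ELSE → X
review_id=48: lang='de' → inner[stars >= 3] → D
review_id=49: lang='fr' → inner[helpful < 265] → A
review_id=50: lang='fr' → inner[helpful < 265] → A
review_id=51: lang='de' → inner[stars >= 3] → D
review_id=52: lang='de' → inner[ELSE] → B

X, X, P, X, X, X, X, X, D, A, A, D, B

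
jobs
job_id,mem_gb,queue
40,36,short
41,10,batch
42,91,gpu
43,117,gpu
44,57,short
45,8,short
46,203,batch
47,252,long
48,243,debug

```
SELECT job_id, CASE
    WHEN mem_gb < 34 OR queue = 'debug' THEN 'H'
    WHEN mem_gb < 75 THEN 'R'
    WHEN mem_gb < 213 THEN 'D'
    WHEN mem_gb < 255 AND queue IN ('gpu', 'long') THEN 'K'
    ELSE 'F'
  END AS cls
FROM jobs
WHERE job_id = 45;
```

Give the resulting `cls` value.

job_id = 45: mem_gb=8, queue=short.
mem_gb < 34 OR queue = 'debug' → true → H

H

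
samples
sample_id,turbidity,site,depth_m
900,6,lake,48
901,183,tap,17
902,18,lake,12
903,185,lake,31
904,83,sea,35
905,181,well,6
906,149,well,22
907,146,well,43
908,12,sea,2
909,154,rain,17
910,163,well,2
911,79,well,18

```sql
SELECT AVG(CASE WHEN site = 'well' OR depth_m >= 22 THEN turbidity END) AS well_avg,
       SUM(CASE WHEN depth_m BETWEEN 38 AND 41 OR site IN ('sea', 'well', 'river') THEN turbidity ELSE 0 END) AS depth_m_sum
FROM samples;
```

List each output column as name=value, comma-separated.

[well_avg: site = 'well' OR depth_m >= 22]
sample_id=900: ✓ → 6
sample_id=901: ✗
sample_id=902: ✗
sample_id=903: ✓ → 185
sample_id=904: ✓ → 83
sample_id=905: ✓ → 181
sample_id=906: ✓ → 149
sample_id=907: ✓ → 146
sample_id=908: ✗
sample_id=909: ✗
sample_id=910: ✓ → 163
sample_id=911: ✓ → 79
well_avg = (6 + 185 + 83 + 181 + 149 + 146 + 163 + 79) / 8 = 124
—
[depth_m_sum: depth_m BETWEEN 38 AND 41 OR site IN ('sea', 'well', 'river')]
sample_id=900: ✗
sample_id=901: ✗
sample_id=902: ✗
sample_id=903: ✗
sample_id=904: ✓ → 83
sample_id=905: ✓ → 181
sample_id=906: ✓ → 149
sample_id=907: ✓ → 146
sample_id=908: ✓ → 12
sample_id=909: ✗
sample_id=910: ✓ → 163
sample_id=911: ✓ → 79
depth_m_sum = 83 + 181 + 149 + 146 + 12 + 163 + 79 = 813

well_avg=124, depth_m_sum=813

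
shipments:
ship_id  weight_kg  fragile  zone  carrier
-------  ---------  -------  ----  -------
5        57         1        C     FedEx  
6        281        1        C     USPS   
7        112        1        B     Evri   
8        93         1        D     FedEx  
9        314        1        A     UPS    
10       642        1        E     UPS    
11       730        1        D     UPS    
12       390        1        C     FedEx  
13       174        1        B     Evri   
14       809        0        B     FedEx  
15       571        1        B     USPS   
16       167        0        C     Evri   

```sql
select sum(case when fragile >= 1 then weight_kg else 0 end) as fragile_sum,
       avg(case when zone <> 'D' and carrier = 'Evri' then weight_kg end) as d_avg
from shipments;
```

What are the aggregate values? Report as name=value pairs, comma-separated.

fragile_sum=3364, d_avg=151

[fragile_sum: fragile >= 1]
ship_id=5: ✓ → 57
ship_id=6: ✓ → 281
ship_id=7: ✓ → 112
ship_id=8: ✓ → 93
ship_id=9: ✓ → 314
ship_id=10: ✓ → 642
ship_id=11: ✓ → 730
ship_id=12: ✓ → 390
ship_id=13: ✓ → 174
ship_id=14: ✗
ship_id=15: ✓ → 571
ship_id=16: ✗
fragile_sum = 57 + 281 + 112 + 93 + 314 + 642 + 730 + 390 + 174 + 571 = 3364
—
[d_avg: zone <> 'D' and carrier = 'Evri']
ship_id=5: ✗
ship_id=6: ✗
ship_id=7: ✓ → 112
ship_id=8: ✗
ship_id=9: ✗
ship_id=10: ✗
ship_id=11: ✗
ship_id=12: ✗
ship_id=13: ✓ → 174
ship_id=14: ✗
ship_id=15: ✗
ship_id=16: ✓ → 167
d_avg = (112 + 174 + 167) / 3 = 151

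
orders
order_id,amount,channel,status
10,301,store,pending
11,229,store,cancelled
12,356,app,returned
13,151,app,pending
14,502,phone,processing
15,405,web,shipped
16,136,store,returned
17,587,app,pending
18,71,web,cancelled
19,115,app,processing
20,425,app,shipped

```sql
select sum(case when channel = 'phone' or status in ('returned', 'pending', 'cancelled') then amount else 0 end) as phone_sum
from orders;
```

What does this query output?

2333

order_id=10: ✓ → 301
order_id=11: ✓ → 229
order_id=12: ✓ → 356
order_id=13: ✓ → 151
order_id=14: ✓ → 502
order_id=15: ✗
order_id=16: ✓ → 136
order_id=17: ✓ → 587
order_id=18: ✓ → 71
order_id=19: ✗
order_id=20: ✗
phone_sum = 301 + 229 + 356 + 151 + 502 + 136 + 587 + 71 = 2333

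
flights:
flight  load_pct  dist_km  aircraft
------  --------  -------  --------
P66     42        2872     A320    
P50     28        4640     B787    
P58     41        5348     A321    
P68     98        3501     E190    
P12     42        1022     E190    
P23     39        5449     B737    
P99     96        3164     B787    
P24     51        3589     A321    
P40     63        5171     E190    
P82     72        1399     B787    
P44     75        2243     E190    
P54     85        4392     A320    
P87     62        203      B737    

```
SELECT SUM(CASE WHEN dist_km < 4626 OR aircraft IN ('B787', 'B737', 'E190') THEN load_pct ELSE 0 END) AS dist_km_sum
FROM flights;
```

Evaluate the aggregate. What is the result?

flight=P66: ✓ → 42
flight=P50: ✓ → 28
flight=P58: ✗
flight=P68: ✓ → 98
flight=P12: ✓ → 42
flight=P23: ✓ → 39
flight=P99: ✓ → 96
flight=P24: ✓ → 51
flight=P40: ✓ → 63
flight=P82: ✓ → 72
flight=P44: ✓ → 75
flight=P54: ✓ → 85
flight=P87: ✓ → 62
dist_km_sum = 42 + 28 + 98 + 42 + 39 + 96 + 51 + 63 + 72 + 75 + 85 + 62 = 753

753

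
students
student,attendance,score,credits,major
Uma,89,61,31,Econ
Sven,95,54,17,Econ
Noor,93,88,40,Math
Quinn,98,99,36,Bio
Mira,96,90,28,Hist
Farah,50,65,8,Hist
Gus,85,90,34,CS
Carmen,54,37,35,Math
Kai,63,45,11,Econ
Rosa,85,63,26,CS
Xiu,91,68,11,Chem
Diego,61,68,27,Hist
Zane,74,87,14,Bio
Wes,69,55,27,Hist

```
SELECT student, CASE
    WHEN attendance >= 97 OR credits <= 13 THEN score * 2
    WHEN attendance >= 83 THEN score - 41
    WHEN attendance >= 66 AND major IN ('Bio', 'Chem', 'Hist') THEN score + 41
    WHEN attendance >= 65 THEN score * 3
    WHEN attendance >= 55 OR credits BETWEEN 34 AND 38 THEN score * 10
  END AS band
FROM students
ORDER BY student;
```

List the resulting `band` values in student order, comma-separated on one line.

student=Carmen: attendance >= 55 OR credits BETWEEN 34 AND 38 → 370
student=Diego: attendance >= 55 OR credits BETWEEN 34 AND 38 → 680
student=Farah: attendance >= 97 OR credits <= 13 → 130
student=Gus: attendance >= 83 → 49
student=Kai: attendance >= 97 OR credits <= 13 → 90
student=Mira: attendance >= 83 → 49
student=Noor: attendance >= 83 → 47
student=Quinn: attendance >= 97 OR credits <= 13 → 198
student=Rosa: attendance >= 83 → 22
student=Sven: attendance >= 83 → 13
student=Uma: attendance >= 83 → 20
student=Wes: attendance >= 66 AND major IN ('Bio', 'Chem', 'Hist') → 96
student=Xiu: attendance >= 97 OR credits <= 13 → 136
student=Zane: attendance >= 66 AND major IN ('Bio', 'Chem', 'Hist') → 128

370, 680, 130, 49, 90, 49, 47, 198, 22, 13, 20, 96, 136, 128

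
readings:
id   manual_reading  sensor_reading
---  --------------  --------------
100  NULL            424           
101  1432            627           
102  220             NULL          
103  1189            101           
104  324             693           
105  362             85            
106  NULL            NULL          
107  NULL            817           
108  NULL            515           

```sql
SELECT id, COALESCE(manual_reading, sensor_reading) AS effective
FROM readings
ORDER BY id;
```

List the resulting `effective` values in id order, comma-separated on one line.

id=100: manual_reading=NULL, sensor_reading=424 → 424
id=101: manual_reading=1432 → 1432
id=102: manual_reading=220 → 220
id=103: manual_reading=1189 → 1189
id=104: manual_reading=324 → 324
id=105: manual_reading=362 → 362
id=106: manual_reading=NULL, sensor_reading=NULL (all NULL) → NULL
id=107: manual_reading=NULL, sensor_reading=817 → 817
id=108: manual_reading=NULL, sensor_reading=515 → 515

424, 1432, 220, 1189, 324, 362, NULL, 817, 515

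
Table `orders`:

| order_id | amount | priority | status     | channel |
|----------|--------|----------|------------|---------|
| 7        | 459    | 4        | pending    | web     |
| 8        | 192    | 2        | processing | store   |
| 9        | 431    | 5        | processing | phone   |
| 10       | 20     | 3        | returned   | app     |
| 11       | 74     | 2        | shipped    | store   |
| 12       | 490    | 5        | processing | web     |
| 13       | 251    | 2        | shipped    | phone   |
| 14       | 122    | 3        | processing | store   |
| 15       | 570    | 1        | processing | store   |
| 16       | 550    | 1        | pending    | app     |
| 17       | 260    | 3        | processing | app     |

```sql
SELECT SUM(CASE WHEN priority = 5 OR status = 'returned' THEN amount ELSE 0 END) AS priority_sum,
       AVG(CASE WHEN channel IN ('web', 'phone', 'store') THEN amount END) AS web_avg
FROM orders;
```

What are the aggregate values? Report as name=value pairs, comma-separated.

[priority_sum: priority = 5 OR status = 'returned']
order_id=7: ✗
order_id=8: ✗
order_id=9: ✓ → 431
order_id=10: ✓ → 20
order_id=11: ✗
order_id=12: ✓ → 490
order_id=13: ✗
order_id=14: ✗
order_id=15: ✗
order_id=16: ✗
order_id=17: ✗
priority_sum = 431 + 20 + 490 = 941
—
[web_avg: channel IN ('web', 'phone', 'store')]
order_id=7: ✓ → 459
order_id=8: ✓ → 192
order_id=9: ✓ → 431
order_id=10: ✗
order_id=11: ✓ → 74
order_id=12: ✓ → 490
order_id=13: ✓ → 251
order_id=14: ✓ → 122
order_id=15: ✓ → 570
order_id=16: ✗
order_id=17: ✗
web_avg = (459 + 192 + 431 + 74 + 490 + 251 + 122 + 570) / 8 = 323.625

priority_sum=941, web_avg=323.625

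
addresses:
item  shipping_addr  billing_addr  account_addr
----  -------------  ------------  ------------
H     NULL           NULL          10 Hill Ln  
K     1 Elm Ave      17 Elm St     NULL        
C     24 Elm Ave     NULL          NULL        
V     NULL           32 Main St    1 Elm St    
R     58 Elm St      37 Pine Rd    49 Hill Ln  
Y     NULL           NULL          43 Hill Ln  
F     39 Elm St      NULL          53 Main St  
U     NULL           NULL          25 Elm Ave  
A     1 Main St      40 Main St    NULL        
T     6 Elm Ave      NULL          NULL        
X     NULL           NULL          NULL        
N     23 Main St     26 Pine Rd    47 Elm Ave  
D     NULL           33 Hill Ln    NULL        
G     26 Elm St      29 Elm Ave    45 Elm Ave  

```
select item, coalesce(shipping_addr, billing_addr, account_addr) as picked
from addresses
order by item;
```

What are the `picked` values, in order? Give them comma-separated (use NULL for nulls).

1 Main St, 24 Elm Ave, 33 Hill Ln, 39 Elm St, 26 Elm St, 10 Hill Ln, 1 Elm Ave, 23 Main St, 58 Elm St, 6 Elm Ave, 25 Elm Ave, 32 Main St, NULL, 43 Hill Ln

item=A: shipping_addr=1 Main St → 1 Main St
item=C: shipping_addr=24 Elm Ave → 24 Elm Ave
item=D: shipping_addr=NULL, billing_addr=33 Hill Ln → 33 Hill Ln
item=F: shipping_addr=39 Elm St → 39 Elm St
item=G: shipping_addr=26 Elm St → 26 Elm St
item=H: shipping_addr=NULL, billing_addr=NULL, account_addr=10 Hill Ln → 10 Hill Ln
item=K: shipping_addr=1 Elm Ave → 1 Elm Ave
item=N: shipping_addr=23 Main St → 23 Main St
item=R: shipping_addr=58 Elm St → 58 Elm St
item=T: shipping_addr=6 Elm Ave → 6 Elm Ave
item=U: shipping_addr=NULL, billing_addr=NULL, account_addr=25 Elm Ave → 25 Elm Ave
item=V: shipping_addr=NULL, billing_addr=32 Main St → 32 Main St
item=X: shipping_addr=NULL, billing_addr=NULL, account_addr=NULL (all NULL) → NULL
item=Y: shipping_addr=NULL, billing_addr=NULL, account_addr=43 Hill Ln → 43 Hill Ln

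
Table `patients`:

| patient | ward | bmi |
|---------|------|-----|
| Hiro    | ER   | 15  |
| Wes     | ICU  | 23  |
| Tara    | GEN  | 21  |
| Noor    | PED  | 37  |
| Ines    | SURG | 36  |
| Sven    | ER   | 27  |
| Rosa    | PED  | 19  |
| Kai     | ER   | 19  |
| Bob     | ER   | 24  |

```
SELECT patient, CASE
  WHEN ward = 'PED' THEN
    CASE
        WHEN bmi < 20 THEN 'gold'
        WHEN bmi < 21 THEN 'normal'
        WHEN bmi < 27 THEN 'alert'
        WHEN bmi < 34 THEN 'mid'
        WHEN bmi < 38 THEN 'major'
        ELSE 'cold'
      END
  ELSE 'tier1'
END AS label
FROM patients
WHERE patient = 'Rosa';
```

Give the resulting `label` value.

patient = Rosa: ward=PED, bmi=19.
ward='PED' → inner[bmi < 20] → gold

gold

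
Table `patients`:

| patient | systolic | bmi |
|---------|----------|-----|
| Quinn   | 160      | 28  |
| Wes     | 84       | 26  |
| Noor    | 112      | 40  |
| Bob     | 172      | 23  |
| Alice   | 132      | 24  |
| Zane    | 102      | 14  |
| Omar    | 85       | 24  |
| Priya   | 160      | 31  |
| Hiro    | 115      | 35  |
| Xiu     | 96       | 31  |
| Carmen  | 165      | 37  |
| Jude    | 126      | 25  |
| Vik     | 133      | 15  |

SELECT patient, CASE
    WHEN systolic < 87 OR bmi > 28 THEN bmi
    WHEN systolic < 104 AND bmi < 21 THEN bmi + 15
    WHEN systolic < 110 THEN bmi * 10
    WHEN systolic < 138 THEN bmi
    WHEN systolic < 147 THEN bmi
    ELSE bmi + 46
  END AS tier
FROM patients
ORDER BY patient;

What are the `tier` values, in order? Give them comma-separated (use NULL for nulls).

patient=Alice: systolic < 138 → 24
patient=Bob: ELSE → 69
patient=Carmen: systolic < 87 OR bmi > 28 → 37
patient=Hiro: systolic < 87 OR bmi > 28 → 35
patient=Jude: systolic < 138 → 25
patient=Noor: systolic < 87 OR bmi > 28 → 40
patient=Omar: systolic < 87 OR bmi > 28 → 24
patient=Priya: systolic < 87 OR bmi > 28 → 31
patient=Quinn: ELSE → 74
patient=Vik: systolic < 138 → 15
patient=Wes: systolic < 87 OR bmi > 28 → 26
patient=Xiu: systolic < 87 OR bmi > 28 → 31
patient=Zane: systolic < 104 AND bmi < 21 → 29

24, 69, 37, 35, 25, 40, 24, 31, 74, 15, 26, 31, 29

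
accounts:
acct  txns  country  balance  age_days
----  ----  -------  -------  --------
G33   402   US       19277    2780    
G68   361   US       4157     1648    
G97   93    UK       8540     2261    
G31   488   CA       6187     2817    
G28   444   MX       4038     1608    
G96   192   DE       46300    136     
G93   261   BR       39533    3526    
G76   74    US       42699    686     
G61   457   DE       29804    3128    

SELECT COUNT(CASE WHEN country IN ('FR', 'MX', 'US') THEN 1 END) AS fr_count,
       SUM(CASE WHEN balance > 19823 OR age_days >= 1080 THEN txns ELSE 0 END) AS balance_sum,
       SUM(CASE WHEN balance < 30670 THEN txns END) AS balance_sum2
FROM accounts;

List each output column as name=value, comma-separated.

fr_count=4, balance_sum=2772, balance_sum2=2245

[fr_count: country IN ('FR', 'MX', 'US')]
acct=G33: ✓ → 1
acct=G68: ✓ → 1
acct=G97: ✗
acct=G31: ✗
acct=G28: ✓ → 1
acct=G96: ✗
acct=G93: ✗
acct=G76: ✓ → 1
acct=G61: ✗
fr_count = COUNT(1, 1, 1, 1) = 4
—
[balance_sum: balance > 19823 OR age_days >= 1080]
acct=G33: ✓ → 402
acct=G68: ✓ → 361
acct=G97: ✓ → 93
acct=G31: ✓ → 488
acct=G28: ✓ → 444
acct=G96: ✓ → 192
acct=G93: ✓ → 261
acct=G76: ✓ → 74
acct=G61: ✓ → 457
balance_sum = 402 + 361 + 93 + 488 + 444 + 192 + 261 + 74 + 457 = 2772
—
[balance_sum2: balance < 30670]
acct=G33: ✓ → 402
acct=G68: ✓ → 361
acct=G97: ✓ → 93
acct=G31: ✓ → 488
acct=G28: ✓ → 444
acct=G96: ✗
acct=G93: ✗
acct=G76: ✗
acct=G61: ✓ → 457
balance_sum2 = 402 + 361 + 93 + 488 + 444 + 457 = 2245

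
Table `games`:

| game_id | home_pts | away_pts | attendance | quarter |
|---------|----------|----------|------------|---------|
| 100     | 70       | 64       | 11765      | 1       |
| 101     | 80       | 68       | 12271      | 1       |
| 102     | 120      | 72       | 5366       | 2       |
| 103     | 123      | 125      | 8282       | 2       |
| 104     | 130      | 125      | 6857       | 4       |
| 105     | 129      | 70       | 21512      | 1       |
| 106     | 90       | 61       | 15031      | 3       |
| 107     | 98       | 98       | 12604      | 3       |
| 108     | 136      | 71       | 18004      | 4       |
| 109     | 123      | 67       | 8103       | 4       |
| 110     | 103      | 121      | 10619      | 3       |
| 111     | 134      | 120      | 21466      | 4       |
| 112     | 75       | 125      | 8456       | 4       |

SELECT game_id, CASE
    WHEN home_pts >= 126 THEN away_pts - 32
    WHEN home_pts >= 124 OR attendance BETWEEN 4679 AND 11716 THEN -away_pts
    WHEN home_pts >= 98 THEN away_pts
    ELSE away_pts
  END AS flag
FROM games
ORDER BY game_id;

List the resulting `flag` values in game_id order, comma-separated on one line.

64, 68, -72, -125, 93, 38, 61, 98, 39, -67, -121, 88, -125

game_id=100: ELSE → 64
game_id=101: ELSE → 68
game_id=102: home_pts >= 124 OR attendance BETWEEN 4679 AND 11716 → -72
game_id=103: home_pts >= 124 OR attendance BETWEEN 4679 AND 11716 → -125
game_id=104: home_pts >= 126 → 93
game_id=105: home_pts >= 126 → 38
game_id=106: ELSE → 61
game_id=107: home_pts >= 98 → 98
game_id=108: home_pts >= 126 → 39
game_id=109: home_pts >= 124 OR attendance BETWEEN 4679 AND 11716 → -67
game_id=110: home_pts >= 124 OR attendance BETWEEN 4679 AND 11716 → -121
game_id=111: home_pts >= 126 → 88
game_id=112: home_pts >= 124 OR attendance BETWEEN 4679 AND 11716 → -125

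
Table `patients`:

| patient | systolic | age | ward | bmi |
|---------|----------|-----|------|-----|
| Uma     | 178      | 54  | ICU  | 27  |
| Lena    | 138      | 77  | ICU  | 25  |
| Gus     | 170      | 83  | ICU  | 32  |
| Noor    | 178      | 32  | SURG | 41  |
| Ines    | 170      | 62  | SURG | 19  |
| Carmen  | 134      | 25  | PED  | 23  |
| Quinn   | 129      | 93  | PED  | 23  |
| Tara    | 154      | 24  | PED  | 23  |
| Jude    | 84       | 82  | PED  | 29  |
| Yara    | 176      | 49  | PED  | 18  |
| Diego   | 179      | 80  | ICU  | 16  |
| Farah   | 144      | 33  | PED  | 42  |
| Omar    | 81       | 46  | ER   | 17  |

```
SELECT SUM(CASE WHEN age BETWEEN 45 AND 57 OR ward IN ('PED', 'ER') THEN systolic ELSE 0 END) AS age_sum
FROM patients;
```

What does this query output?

1080

patient=Uma: ✓ → 178
patient=Lena: ✗
patient=Gus: ✗
patient=Noor: ✗
patient=Ines: ✗
patient=Carmen: ✓ → 134
patient=Quinn: ✓ → 129
patient=Tara: ✓ → 154
patient=Jude: ✓ → 84
patient=Yara: ✓ → 176
patient=Diego: ✗
patient=Farah: ✓ → 144
patient=Omar: ✓ → 81
age_sum = 178 + 134 + 129 + 154 + 84 + 176 + 144 + 81 = 1080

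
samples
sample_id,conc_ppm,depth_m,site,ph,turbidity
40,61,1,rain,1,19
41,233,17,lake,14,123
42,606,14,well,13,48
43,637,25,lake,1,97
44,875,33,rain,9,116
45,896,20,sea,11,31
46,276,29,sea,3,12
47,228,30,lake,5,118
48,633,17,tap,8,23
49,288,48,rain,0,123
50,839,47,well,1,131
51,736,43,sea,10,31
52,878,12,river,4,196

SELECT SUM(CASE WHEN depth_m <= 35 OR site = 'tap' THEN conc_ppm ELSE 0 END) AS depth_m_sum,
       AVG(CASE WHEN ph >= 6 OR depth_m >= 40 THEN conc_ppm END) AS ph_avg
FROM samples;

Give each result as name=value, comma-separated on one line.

depth_m_sum=5323, ph_avg=638.25

[depth_m_sum: depth_m <= 35 OR site = 'tap']
sample_id=40: ✓ → 61
sample_id=41: ✓ → 233
sample_id=42: ✓ → 606
sample_id=43: ✓ → 637
sample_id=44: ✓ → 875
sample_id=45: ✓ → 896
sample_id=46: ✓ → 276
sample_id=47: ✓ → 228
sample_id=48: ✓ → 633
sample_id=49: ✗
sample_id=50: ✗
sample_id=51: ✗
sample_id=52: ✓ → 878
depth_m_sum = 61 + 233 + 606 + 637 + 875 + 896 + 276 + 228 + 633 + 878 = 5323
—
[ph_avg: ph >= 6 OR depth_m >= 40]
sample_id=40: ✗
sample_id=41: ✓ → 233
sample_id=42: ✓ → 606
sample_id=43: ✗
sample_id=44: ✓ → 875
sample_id=45: ✓ → 896
sample_id=46: ✗
sample_id=47: ✗
sample_id=48: ✓ → 633
sample_id=49: ✓ → 288
sample_id=50: ✓ → 839
sample_id=51: ✓ → 736
sample_id=52: ✗
ph_avg = (233 + 606 + 875 + 896 + 633 + 288 + 839 + 736) / 8 = 638.25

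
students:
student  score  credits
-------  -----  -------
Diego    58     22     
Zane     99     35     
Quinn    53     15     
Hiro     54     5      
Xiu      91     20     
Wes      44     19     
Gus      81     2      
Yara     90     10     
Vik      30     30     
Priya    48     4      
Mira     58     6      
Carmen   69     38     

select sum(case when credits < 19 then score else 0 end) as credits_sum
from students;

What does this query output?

384

student=Diego: ✗
student=Zane: ✗
student=Quinn: ✓ → 53
student=Hiro: ✓ → 54
student=Xiu: ✗
student=Wes: ✗
student=Gus: ✓ → 81
student=Yara: ✓ → 90
student=Vik: ✗
student=Priya: ✓ → 48
student=Mira: ✓ → 58
student=Carmen: ✗
credits_sum = 53 + 54 + 81 + 90 + 48 + 58 = 384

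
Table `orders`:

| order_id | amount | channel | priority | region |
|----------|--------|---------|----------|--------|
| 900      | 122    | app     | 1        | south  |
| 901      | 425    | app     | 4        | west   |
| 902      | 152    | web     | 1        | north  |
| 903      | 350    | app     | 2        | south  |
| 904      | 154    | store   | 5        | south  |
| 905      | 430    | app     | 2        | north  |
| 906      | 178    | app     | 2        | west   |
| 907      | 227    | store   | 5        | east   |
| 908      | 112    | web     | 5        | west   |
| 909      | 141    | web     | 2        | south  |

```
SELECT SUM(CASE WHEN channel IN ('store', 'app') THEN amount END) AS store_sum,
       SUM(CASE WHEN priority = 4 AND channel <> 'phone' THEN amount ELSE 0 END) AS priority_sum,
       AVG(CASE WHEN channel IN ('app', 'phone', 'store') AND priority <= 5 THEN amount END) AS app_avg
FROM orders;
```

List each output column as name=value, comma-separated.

[store_sum: channel IN ('store', 'app')]
order_id=900: ✓ → 122
order_id=901: ✓ → 425
order_id=902: ✗
order_id=903: ✓ → 350
order_id=904: ✓ → 154
order_id=905: ✓ → 430
order_id=906: ✓ → 178
order_id=907: ✓ → 227
order_id=908: ✗
order_id=909: ✗
store_sum = 122 + 425 + 350 + 154 + 430 + 178 + 227 = 1886
—
[priority_sum: priority = 4 AND channel <> 'phone']
order_id=900: ✗
order_id=901: ✓ → 425
order_id=902: ✗
order_id=903: ✗
order_id=904: ✗
order_id=905: ✗
order_id=906: ✗
order_id=907: ✗
order_id=908: ✗
order_id=909: ✗
priority_sum = 425
—
[app_avg: channel IN ('app', 'phone', 'store') AND priority <= 5]
order_id=900: ✓ → 122
order_id=901: ✓ → 425
order_id=902: ✗
order_id=903: ✓ → 350
order_id=904: ✓ → 154
order_id=905: ✓ → 430
order_id=906: ✓ → 178
order_id=907: ✓ → 227
order_id=908: ✗
order_id=909: ✗
app_avg = (122 + 425 + 350 + 154 + 430 + 178 + 227) / 7 = 269.4285714286

store_sum=1886, priority_sum=425, app_avg=269.4285714286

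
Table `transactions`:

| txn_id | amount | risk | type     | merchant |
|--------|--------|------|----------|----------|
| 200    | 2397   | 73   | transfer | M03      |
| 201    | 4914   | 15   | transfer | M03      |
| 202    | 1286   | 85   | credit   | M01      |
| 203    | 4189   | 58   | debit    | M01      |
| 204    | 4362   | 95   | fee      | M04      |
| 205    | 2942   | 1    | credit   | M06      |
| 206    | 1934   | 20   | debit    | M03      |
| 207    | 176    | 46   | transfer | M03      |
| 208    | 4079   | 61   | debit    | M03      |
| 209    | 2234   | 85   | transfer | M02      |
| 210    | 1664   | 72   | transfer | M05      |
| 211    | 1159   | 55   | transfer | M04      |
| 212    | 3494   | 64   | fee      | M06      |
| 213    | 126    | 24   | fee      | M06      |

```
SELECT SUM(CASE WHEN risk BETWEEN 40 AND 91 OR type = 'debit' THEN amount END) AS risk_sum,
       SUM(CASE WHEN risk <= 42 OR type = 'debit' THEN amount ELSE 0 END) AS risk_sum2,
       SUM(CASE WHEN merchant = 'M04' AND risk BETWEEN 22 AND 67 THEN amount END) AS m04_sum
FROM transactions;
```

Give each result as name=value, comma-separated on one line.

[risk_sum: risk BETWEEN 40 AND 91 OR type = 'debit']
txn_id=200: ✓ → 2397
txn_id=201: ✗
txn_id=202: ✓ → 1286
txn_id=203: ✓ → 4189
txn_id=204: ✗
txn_id=205: ✗
txn_id=206: ✓ → 1934
txn_id=207: ✓ → 176
txn_id=208: ✓ → 4079
txn_id=209: ✓ → 2234
txn_id=210: ✓ → 1664
txn_id=211: ✓ → 1159
txn_id=212: ✓ → 3494
txn_id=213: ✗
risk_sum = 2397 + 1286 + 4189 + 1934 + 176 + 4079 + 2234 + 1664 + 1159 + 3494 = 22612
—
[risk_sum2: risk <= 42 OR type = 'debit']
txn_id=200: ✗
txn_id=201: ✓ → 4914
txn_id=202: ✗
txn_id=203: ✓ → 4189
txn_id=204: ✗
txn_id=205: ✓ → 2942
txn_id=206: ✓ → 1934
txn_id=207: ✗
txn_id=208: ✓ → 4079
txn_id=209: ✗
txn_id=210: ✗
txn_id=211: ✗
txn_id=212: ✗
txn_id=213: ✓ → 126
risk_sum2 = 4914 + 4189 + 2942 + 1934 + 4079 + 126 = 18184
—
[m04_sum: merchant = 'M04' AND risk BETWEEN 22 AND 67]
txn_id=200: ✗
txn_id=201: ✗
txn_id=202: ✗
txn_id=203: ✗
txn_id=204: ✗
txn_id=205: ✗
txn_id=206: ✗
txn_id=207: ✗
txn_id=208: ✗
txn_id=209: ✗
txn_id=210: ✗
txn_id=211: ✓ → 1159
txn_id=212: ✗
txn_id=213: ✗
m04_sum = 1159

risk_sum=22612, risk_sum2=18184, m04_sum=1159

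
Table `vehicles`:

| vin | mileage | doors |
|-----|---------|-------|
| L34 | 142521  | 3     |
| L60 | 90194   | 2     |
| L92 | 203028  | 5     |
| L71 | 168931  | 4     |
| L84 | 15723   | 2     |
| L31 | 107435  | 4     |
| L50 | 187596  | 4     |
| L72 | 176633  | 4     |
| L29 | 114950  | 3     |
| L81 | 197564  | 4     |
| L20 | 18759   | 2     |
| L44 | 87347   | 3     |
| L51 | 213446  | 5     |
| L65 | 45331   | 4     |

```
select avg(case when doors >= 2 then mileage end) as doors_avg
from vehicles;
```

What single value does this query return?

126389.8571428571

vin=L34: ✓ → 142521
vin=L60: ✓ → 90194
vin=L92: ✓ → 203028
vin=L71: ✓ → 168931
vin=L84: ✓ → 15723
vin=L31: ✓ → 107435
vin=L50: ✓ → 187596
vin=L72: ✓ → 176633
vin=L29: ✓ → 114950
vin=L81: ✓ → 197564
vin=L20: ✓ → 18759
vin=L44: ✓ → 87347
vin=L51: ✓ → 213446
vin=L65: ✓ → 45331
doors_avg = (142521 + 90194 + 203028 + 168931 + 15723 + 107435 + 187596 + 176633 + 114950 + 197564 + 18759 + 87347 + 213446 + 45331) / 14 = 126389.8571428571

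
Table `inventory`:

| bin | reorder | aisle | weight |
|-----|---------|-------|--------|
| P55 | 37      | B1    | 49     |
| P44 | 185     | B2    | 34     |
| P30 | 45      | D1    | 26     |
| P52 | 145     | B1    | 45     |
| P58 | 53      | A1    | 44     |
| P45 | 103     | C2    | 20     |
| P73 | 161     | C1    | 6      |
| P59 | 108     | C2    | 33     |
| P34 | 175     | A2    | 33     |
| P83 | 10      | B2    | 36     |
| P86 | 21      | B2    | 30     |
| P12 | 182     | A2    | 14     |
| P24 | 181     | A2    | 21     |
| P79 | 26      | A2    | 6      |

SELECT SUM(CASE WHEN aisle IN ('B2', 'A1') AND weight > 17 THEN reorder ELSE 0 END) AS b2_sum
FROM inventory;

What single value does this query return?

269

bin=P55: ✗
bin=P44: ✓ → 185
bin=P30: ✗
bin=P52: ✗
bin=P58: ✓ → 53
bin=P45: ✗
bin=P73: ✗
bin=P59: ✗
bin=P34: ✗
bin=P83: ✓ → 10
bin=P86: ✓ → 21
bin=P12: ✗
bin=P24: ✗
bin=P79: ✗
b2_sum = 185 + 53 + 10 + 21 = 269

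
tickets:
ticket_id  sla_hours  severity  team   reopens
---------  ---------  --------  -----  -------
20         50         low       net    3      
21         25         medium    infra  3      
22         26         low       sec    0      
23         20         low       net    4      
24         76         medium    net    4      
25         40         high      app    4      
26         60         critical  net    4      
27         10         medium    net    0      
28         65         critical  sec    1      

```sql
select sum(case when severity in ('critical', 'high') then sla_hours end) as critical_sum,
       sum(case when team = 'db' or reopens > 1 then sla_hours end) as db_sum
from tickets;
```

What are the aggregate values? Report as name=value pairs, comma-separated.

[critical_sum: severity in ('critical', 'high')]
ticket_id=20: ✗
ticket_id=21: ✗
ticket_id=22: ✗
ticket_id=23: ✗
ticket_id=24: ✗
ticket_id=25: ✓ → 40
ticket_id=26: ✓ → 60
ticket_id=27: ✗
ticket_id=28: ✓ → 65
critical_sum = 40 + 60 + 65 = 165
—
[db_sum: team = 'db' or reopens > 1]
ticket_id=20: ✓ → 50
ticket_id=21: ✓ → 25
ticket_id=22: ✗
ticket_id=23: ✓ → 20
ticket_id=24: ✓ → 76
ticket_id=25: ✓ → 40
ticket_id=26: ✓ → 60
ticket_id=27: ✗
ticket_id=28: ✗
db_sum = 50 + 25 + 20 + 76 + 40 + 60 = 271

critical_sum=165, db_sum=271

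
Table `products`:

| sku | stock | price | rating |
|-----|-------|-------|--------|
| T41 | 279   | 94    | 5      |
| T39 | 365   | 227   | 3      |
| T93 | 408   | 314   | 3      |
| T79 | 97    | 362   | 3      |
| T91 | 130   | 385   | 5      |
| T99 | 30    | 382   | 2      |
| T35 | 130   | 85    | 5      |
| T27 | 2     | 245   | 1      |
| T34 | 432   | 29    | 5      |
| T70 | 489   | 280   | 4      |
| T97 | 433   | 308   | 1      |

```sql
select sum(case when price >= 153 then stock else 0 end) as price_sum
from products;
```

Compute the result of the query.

sku=T41: ✗
sku=T39: ✓ → 365
sku=T93: ✓ → 408
sku=T79: ✓ → 97
sku=T91: ✓ → 130
sku=T99: ✓ → 30
sku=T35: ✗
sku=T27: ✓ → 2
sku=T34: ✗
sku=T70: ✓ → 489
sku=T97: ✓ → 433
price_sum = 365 + 408 + 97 + 130 + 30 + 2 + 489 + 433 = 1954

1954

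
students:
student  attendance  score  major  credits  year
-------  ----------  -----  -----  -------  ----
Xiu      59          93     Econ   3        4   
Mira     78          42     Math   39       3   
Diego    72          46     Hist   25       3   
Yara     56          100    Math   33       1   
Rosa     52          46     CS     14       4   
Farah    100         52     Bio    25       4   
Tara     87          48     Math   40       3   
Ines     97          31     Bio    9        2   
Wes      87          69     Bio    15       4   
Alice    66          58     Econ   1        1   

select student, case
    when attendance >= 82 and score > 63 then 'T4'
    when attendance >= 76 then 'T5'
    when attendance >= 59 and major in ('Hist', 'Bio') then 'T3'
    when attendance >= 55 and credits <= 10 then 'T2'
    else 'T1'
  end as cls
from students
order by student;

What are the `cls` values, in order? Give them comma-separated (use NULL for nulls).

student=Alice: attendance >= 55 and credits <= 10 → T2
student=Diego: attendance >= 59 and major in ('Hist', 'Bio') → T3
student=Farah: attendance >= 76 → T5
student=Ines: attendance >= 76 → T5
student=Mira: attendance >= 76 → T5
student=Rosa: ELSE → T1
student=Tara: attendance >= 76 → T5
student=Wes: attendance >= 82 and score > 63 → T4
student=Xiu: attendance >= 55 and credits <= 10 → T2
student=Yara: ELSE → T1

T2, T3, T5, T5, T5, T1, T5, T4, T2, T1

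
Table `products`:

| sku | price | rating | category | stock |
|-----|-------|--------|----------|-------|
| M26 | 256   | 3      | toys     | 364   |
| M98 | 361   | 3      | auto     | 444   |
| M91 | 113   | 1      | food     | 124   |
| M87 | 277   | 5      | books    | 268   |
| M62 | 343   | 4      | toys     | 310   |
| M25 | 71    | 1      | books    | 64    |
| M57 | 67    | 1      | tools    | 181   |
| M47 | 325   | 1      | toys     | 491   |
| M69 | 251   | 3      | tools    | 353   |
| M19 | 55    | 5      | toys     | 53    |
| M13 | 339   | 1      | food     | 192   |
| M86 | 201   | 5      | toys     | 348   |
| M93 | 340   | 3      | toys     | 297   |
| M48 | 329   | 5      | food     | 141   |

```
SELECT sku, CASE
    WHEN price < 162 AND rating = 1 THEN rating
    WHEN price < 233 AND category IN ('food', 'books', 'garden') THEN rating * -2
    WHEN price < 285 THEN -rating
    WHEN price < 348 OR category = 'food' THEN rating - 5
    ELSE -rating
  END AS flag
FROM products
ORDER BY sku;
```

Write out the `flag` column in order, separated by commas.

-4, -5, 1, -3, -4, 0, 1, -1, -3, -5, -5, 1, -2, -3

sku=M13: price < 348 OR category = 'food' → -4
sku=M19: price < 285 → -5
sku=M25: price < 162 AND rating = 1 → 1
sku=M26: price < 285 → -3
sku=M47: price < 348 OR category = 'food' → -4
sku=M48: price < 348 OR category = 'food' → 0
sku=M57: price < 162 AND rating = 1 → 1
sku=M62: price < 348 OR category = 'food' → -1
sku=M69: price < 285 → -3
sku=M86: price < 285 → -5
sku=M87: price < 285 → -5
sku=M91: price < 162 AND rating = 1 → 1
sku=M93: price < 348 OR category = 'food' → -2
sku=M98: ELSE → -3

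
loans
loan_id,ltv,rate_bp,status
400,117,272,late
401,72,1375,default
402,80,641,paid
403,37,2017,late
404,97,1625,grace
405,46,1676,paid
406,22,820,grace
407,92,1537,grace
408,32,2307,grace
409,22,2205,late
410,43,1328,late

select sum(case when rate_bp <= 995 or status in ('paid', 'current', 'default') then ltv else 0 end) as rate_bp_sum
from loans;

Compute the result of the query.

loan_id=400: ✓ → 117
loan_id=401: ✓ → 72
loan_id=402: ✓ → 80
loan_id=403: ✗
loan_id=404: ✗
loan_id=405: ✓ → 46
loan_id=406: ✓ → 22
loan_id=407: ✗
loan_id=408: ✗
loan_id=409: ✗
loan_id=410: ✗
rate_bp_sum = 117 + 72 + 80 + 46 + 22 = 337

337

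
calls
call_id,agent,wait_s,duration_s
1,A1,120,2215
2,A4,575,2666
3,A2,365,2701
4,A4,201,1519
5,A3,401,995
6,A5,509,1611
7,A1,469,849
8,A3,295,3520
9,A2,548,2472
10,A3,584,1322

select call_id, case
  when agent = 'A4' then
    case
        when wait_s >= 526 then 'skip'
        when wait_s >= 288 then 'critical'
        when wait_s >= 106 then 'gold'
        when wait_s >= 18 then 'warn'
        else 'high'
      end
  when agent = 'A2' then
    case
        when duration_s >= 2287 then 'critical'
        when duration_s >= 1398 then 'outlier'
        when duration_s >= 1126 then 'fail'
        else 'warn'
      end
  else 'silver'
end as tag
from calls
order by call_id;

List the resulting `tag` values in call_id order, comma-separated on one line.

call_id=1: agent='A1' → outer ELSE → silver
call_id=2: agent='A4' → inner[wait_s >= 526] → skip
call_id=3: agent='A2' → inner[duration_s >= 2287] → critical
call_id=4: agent='A4' → inner[wait_s >= 106] → gold
call_id=5: agent='A3' → outer ELSE → silver
call_id=6: agent='A5' → outer ELSE → silver
call_id=7: agent='A1' → outer ELSE → silver
call_id=8: agent='A3' → outer ELSE → silver
call_id=9: agent='A2' → inner[duration_s >= 2287] → critical
call_id=10: agent='A3' → outer ELSE → silver

silver, skip, critical, gold, silver, silver, silver, silver, critical, silver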